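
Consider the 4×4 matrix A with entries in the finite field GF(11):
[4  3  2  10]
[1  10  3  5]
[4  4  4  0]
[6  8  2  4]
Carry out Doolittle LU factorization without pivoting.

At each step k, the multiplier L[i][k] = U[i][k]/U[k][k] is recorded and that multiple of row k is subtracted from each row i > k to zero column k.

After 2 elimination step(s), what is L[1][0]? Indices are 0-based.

L[1][0] = 3

Step 1: pivot at (0,0) is 4.
  row1 ← row1 − (3)·row0  ⇒  L[1][0]=3, U row1=(0, 1, 8, 8)
  row2 ← row2 − (1)·row0  ⇒  L[2][0]=1, U row2=(0, 1, 2, 1)
  row3 ← row3 − (7)·row0  ⇒  L[3][0]=7, U row3=(0, 9, 10, 0)
Step 2: pivot at (1,1) is 1.
  row2 ← row2 − (1)·row1  ⇒  L[2][1]=1, U row2=(0, 0, 5, 4)
  row3 ← row3 − (9)·row1  ⇒  L[3][1]=9, U row3=(0, 0, 4, 5)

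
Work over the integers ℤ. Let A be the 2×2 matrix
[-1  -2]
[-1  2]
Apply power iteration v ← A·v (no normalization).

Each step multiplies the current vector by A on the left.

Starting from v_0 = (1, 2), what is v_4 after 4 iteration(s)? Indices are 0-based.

v_0 = (1, 2).
v_1 = A·v_0 = (-5, 3).
v_2 = A·v_1 = (-1, 11).
v_3 = A·v_2 = (-21, 23).
v_4 = A·v_3 = (-25, 67).

v_4 = (-25, 67)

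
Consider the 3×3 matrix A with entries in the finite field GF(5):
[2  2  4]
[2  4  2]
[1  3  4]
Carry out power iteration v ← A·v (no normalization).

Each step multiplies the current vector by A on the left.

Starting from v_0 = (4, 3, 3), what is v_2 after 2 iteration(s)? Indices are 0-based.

v_2 = (4, 1, 4)

v_0 = (4, 3, 3).
v_1 = A·v_0 = (1, 1, 0).
v_2 = A·v_1 = (4, 1, 4).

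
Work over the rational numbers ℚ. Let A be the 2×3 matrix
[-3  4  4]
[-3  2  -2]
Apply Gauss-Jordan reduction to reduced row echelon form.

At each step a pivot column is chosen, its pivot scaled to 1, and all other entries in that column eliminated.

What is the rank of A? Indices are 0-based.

step 1: normalize row 0 (÷-3) = (1, -4/3, -4/3)
  row 1: subtract -3×row0 = (0, -2, -6)
step 2: normalize row 1 (÷-2) = (0, 1, 3)
  row 0: subtract -4/3×row1 = (1, 0, 8/3)

rank = 2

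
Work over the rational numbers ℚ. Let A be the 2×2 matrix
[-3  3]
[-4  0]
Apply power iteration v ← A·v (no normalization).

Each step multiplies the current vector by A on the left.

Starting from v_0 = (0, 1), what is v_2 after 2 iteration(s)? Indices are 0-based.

v_0 = (0, 1).
v_1 = A·v_0 = (3, 0).
v_2 = A·v_1 = (-9, -12).

v_2 = (-9, -12)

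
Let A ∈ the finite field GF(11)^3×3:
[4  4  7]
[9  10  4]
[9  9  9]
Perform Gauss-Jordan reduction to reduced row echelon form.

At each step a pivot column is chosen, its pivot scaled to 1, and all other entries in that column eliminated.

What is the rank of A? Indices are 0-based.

[1] R0 /= 4  ⇒  (1, 1, 10)
     R1 -= 9·R0  ⇒  (0, 1, 2)
     R2 -= 9·R0  ⇒  (0, 0, 7)
[2] R1 /= 1  ⇒  (0, 1, 2)
     R0 -= 1·R1  ⇒  (1, 0, 8)
[3] R2 /= 7  ⇒  (0, 0, 1)
     R0 -= 8·R2  ⇒  (1, 0, 0)
     R1 -= 2·R2  ⇒  (0, 1, 0)

rank = 3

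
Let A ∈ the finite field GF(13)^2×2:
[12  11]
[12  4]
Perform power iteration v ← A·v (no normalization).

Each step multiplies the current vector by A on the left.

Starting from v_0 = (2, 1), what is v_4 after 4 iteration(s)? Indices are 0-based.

v_0 = (2, 1).
v_1 = A·v_0 = (9, 2).
v_2 = A·v_1 = (0, 12).
v_3 = A·v_2 = (2, 9).
v_4 = A·v_3 = (6, 8).

v_4 = (6, 8)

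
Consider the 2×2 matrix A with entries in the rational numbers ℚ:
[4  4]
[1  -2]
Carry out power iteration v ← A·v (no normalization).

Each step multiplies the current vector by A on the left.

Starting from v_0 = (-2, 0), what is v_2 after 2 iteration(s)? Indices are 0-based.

v_2 = (-40, -4)

v_0 = (-2, 0).
v_1 = A·v_0 = (-8, -2).
v_2 = A·v_1 = (-40, -4).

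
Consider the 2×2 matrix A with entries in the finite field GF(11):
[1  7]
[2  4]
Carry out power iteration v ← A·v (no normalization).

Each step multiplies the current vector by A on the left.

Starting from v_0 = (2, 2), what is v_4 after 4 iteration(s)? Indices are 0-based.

v_4 = (10, 1)

v_0 = (2, 2).
v_1 = A·v_0 = (5, 1).
v_2 = A·v_1 = (1, 3).
v_3 = A·v_2 = (0, 3).
v_4 = A·v_3 = (10, 1).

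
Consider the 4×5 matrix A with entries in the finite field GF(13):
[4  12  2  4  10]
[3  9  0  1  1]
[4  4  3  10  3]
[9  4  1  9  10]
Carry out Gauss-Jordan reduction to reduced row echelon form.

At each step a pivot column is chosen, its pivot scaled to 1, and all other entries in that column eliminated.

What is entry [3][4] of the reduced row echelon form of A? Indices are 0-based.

step 1: normalize row 0 (÷4) = (1, 3, 7, 1, 9)
  row 1: subtract 3×row0 = (0, 0, 5, 11, 0)
  row 2: subtract 4×row0 = (0, 5, 1, 6, 6)
  row 3: subtract 9×row0 = (0, 3, 3, 0, 7)
step 2: exchange rows 1,2
step 2: normalize row 1 (÷5) = (0, 1, 8, 9, 9)
  row 0: subtract 3×row1 = (1, 0, 9, 0, 8)
  row 3: subtract 3×row1 = (0, 0, 5, 12, 6)
step 3: normalize row 2 (÷5) = (0, 0, 1, 10, 0)
  row 0: subtract 9×row2 = (1, 0, 0, 1, 8)
  row 1: subtract 8×row2 = (0, 1, 0, 7, 9)
  row 3: subtract 5×row2 = (0, 0, 0, 1, 6)
step 4: normalize row 3 (÷1) = (0, 0, 0, 1, 6)
  row 0: subtract 1×row3 = (1, 0, 0, 0, 2)
  row 1: subtract 7×row3 = (0, 1, 0, 0, 6)
  row 2: subtract 10×row3 = (0, 0, 1, 0, 5)

M[3][4] = 6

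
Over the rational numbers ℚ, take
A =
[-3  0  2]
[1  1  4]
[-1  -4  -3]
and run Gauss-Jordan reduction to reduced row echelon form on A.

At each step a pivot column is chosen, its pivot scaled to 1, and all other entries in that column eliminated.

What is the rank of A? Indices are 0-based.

[1] R0 /= -3  ⇒  (1, 0, -2/3)
     R1 -= 1·R0  ⇒  (0, 1, 14/3)
     R2 -= -1·R0  ⇒  (0, -4, -11/3)
[2] R1 /= 1  ⇒  (0, 1, 14/3)
     R2 -= -4·R1  ⇒  (0, 0, 15)
[3] R2 /= 15  ⇒  (0, 0, 1)
     R0 -= -2/3·R2  ⇒  (1, 0, 0)
     R1 -= 14/3·R2  ⇒  (0, 1, 0)

rank = 3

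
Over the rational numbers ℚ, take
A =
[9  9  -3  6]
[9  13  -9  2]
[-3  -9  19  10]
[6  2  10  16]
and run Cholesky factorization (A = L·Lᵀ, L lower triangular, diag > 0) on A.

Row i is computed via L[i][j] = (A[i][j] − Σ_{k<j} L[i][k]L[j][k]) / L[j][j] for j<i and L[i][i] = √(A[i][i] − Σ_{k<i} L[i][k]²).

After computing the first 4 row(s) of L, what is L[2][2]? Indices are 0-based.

Step 1: L[0][0] = √(9) = 3.
  L[1][0] = (9) / L[0][0] = 3.
Step 2: L[1][1] = √(4) = 2.
  L[2][0] = (-3) / L[0][0] = -1.
  L[2][1] = (-6) / L[1][1] = -3.
Step 3: L[2][2] = √(9) = 3.
  L[3][0] = (6) / L[0][0] = 2.
  L[3][1] = (-4) / L[1][1] = -2.
  L[3][2] = (6) / L[2][2] = 2.
Step 4: L[3][3] = √(4) = 2.

L[2][2] = 3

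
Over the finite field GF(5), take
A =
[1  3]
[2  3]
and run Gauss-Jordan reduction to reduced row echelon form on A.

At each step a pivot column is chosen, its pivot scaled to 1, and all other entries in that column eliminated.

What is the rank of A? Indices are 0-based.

step 1: normalize row 0 (÷1) = (1, 3)
  row 1: subtract 2×row0 = (0, 2)
step 2: normalize row 1 (÷2) = (0, 1)
  row 0: subtract 3×row1 = (1, 0)

rank = 2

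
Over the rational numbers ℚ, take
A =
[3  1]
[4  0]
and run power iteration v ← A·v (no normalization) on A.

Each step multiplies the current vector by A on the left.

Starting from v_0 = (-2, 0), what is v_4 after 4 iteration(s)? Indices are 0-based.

v_0 = (-2, 0).
v_1 = A·v_0 = (-6, -8).
v_2 = A·v_1 = (-26, -24).
v_3 = A·v_2 = (-102, -104).
v_4 = A·v_3 = (-410, -408).

v_4 = (-410, -408)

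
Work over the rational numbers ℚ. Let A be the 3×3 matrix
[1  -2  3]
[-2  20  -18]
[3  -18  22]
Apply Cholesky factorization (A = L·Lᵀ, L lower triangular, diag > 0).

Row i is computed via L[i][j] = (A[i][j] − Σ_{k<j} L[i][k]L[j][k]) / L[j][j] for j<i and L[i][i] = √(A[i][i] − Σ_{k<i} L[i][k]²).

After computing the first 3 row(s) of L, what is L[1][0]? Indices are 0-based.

L[1][0] = -2

Step 1: L[0][0] = √(1) = 1.
  L[1][0] = (-2) / L[0][0] = -2.
Step 2: L[1][1] = √(16) = 4.
  L[2][0] = (3) / L[0][0] = 3.
  L[2][1] = (-12) / L[1][1] = -3.
Step 3: L[2][2] = √(4) = 2.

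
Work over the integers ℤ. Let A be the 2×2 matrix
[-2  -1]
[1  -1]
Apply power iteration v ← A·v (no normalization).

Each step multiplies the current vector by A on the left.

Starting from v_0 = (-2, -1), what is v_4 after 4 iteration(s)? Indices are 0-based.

v_0 = (-2, -1).
v_1 = A·v_0 = (5, -1).
v_2 = A·v_1 = (-9, 6).
v_3 = A·v_2 = (12, -15).
v_4 = A·v_3 = (-9, 27).

v_4 = (-9, 27)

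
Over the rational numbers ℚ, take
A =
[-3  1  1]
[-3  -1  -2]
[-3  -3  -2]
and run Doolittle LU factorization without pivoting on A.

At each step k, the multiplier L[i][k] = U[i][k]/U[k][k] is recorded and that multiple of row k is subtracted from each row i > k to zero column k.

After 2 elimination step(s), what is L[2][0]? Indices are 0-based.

L[2][0] = 1

Step 1: pivot at (0,0) is -3.
  row1 ← row1 − (1)·row0  ⇒  L[1][0]=1, U row1=(0, -2, -3)
  row2 ← row2 − (1)·row0  ⇒  L[2][0]=1, U row2=(0, -4, -3)
Step 2: pivot at (1,1) is -2.
  row2 ← row2 − (2)·row1  ⇒  L[2][1]=2, U row2=(0, 0, 3)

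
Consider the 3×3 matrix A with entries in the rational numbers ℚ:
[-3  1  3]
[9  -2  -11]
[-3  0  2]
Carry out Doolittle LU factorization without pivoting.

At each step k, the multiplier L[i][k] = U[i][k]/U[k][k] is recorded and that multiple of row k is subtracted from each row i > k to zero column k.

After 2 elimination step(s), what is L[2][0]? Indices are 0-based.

L[2][0] = 1

Step 1: pivot at (0,0) is -3.
  row1 ← row1 − (-3)·row0  ⇒  L[1][0]=-3, U row1=(0, 1, -2)
  row2 ← row2 − (1)·row0  ⇒  L[2][0]=1, U row2=(0, -1, -1)
Step 2: pivot at (1,1) is 1.
  row2 ← row2 − (-1)·row1  ⇒  L[2][1]=-1, U row2=(0, 0, -3)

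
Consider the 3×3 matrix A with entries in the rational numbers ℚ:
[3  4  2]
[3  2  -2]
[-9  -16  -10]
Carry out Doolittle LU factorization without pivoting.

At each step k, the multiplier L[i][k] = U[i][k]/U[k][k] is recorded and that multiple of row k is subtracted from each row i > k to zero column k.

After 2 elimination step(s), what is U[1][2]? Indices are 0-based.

[col 0] pivot 3
  R1 -= 1*R0 → (0, -2, -4)  (L[1][0] := 1)
  R2 -= -3*R0 → (0, -4, -4)  (L[2][0] := -3)
[col 1] pivot -2
  R2 -= 2*R1 → (0, 0, 4)  (L[2][1] := 2)

U[1][2] = -4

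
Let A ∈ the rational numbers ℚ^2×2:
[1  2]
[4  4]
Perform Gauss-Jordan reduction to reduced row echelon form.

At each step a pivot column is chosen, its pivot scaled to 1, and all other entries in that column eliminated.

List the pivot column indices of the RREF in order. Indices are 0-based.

pivot(0,0)=1: scale R0 → (1, 2)
  clear (1,0): R1 −= (4)R0 → (0, -4)
pivot(1,1)=-4: scale R1 → (0, 1)
  clear (0,1): R0 −= (2)R1 → (1, 0)

pivot columns: 0, 1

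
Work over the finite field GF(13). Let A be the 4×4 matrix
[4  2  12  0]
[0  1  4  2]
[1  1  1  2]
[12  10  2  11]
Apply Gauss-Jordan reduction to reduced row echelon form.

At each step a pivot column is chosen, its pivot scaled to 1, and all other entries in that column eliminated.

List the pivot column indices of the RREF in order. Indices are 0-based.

pivot columns: 0, 1, 2, 3

pivot(0,0)=4: scale R0 → (1, 7, 3, 0)
  clear (2,0): R2 −= (1)R0 → (0, 7, 11, 2)
  clear (3,0): R3 −= (12)R0 → (0, 4, 5, 11)
pivot(1,1)=1: scale R1 → (0, 1, 4, 2)
  clear (0,1): R0 −= (7)R1 → (1, 0, 1, 12)
  clear (2,1): R2 −= (7)R1 → (0, 0, 9, 1)
  clear (3,1): R3 −= (4)R1 → (0, 0, 2, 3)
pivot(2,2)=9: scale R2 → (0, 0, 1, 3)
  clear (0,2): R0 −= (1)R2 → (1, 0, 0, 9)
  clear (1,2): R1 −= (4)R2 → (0, 1, 0, 3)
  clear (3,2): R3 −= (2)R2 → (0, 0, 0, 10)
pivot(3,3)=10: scale R3 → (0, 0, 0, 1)
  clear (0,3): R0 −= (9)R3 → (1, 0, 0, 0)
  clear (1,3): R1 −= (3)R3 → (0, 1, 0, 0)
  clear (2,3): R2 −= (3)R3 → (0, 0, 1, 0)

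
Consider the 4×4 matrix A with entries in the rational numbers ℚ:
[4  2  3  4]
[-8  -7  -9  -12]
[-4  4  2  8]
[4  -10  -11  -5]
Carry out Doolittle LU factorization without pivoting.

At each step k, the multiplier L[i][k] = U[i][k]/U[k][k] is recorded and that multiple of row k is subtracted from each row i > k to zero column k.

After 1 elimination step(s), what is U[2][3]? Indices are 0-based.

[col 0] pivot 4
  R1 -= -2*R0 → (0, -3, -3, -4)  (L[1][0] := -2)
  R2 -= -1*R0 → (0, 6, 5, 12)  (L[2][0] := -1)
  R3 -= 1*R0 → (0, -12, -14, -9)  (L[3][0] := 1)

U[2][3] = 12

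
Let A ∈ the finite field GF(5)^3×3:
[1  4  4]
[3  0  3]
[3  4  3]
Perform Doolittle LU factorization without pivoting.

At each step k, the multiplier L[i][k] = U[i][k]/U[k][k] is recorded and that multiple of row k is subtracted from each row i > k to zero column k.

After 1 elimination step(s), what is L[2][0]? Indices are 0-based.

Step 1: pivot at (0,0) is 1.
  row1 ← row1 − (3)·row0  ⇒  L[1][0]=3, U row1=(0, 3, 1)
  row2 ← row2 − (3)·row0  ⇒  L[2][0]=3, U row2=(0, 2, 1)

L[2][0] = 3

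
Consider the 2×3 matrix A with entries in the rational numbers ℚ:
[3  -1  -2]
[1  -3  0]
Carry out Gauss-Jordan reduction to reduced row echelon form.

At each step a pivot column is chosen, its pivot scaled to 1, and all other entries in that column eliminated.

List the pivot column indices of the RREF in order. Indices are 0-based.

pivot columns: 0, 1

step 1: normalize row 0 (÷3) = (1, -1/3, -2/3)
  row 1: subtract 1×row0 = (0, -8/3, 2/3)
step 2: normalize row 1 (÷-8/3) = (0, 1, -1/4)
  row 0: subtract -1/3×row1 = (1, 0, -3/4)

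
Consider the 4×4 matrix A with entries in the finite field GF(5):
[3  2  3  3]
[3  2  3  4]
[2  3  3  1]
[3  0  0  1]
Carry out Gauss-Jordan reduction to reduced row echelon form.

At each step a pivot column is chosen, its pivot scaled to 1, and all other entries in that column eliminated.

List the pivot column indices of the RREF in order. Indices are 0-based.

[1] R0 /= 3  ⇒  (1, 4, 1, 1)
     R1 -= 3·R0  ⇒  (0, 0, 0, 1)
     R2 -= 2·R0  ⇒  (0, 0, 1, 4)
     R3 -= 3·R0  ⇒  (0, 3, 2, 3)
[2] R1 <-> R3
[2] R1 /= 3  ⇒  (0, 1, 4, 1)
     R0 -= 4·R1  ⇒  (1, 0, 0, 2)
[3] R2 /= 1  ⇒  (0, 0, 1, 4)
     R1 -= 4·R2  ⇒  (0, 1, 0, 0)
[4] R3 /= 1  ⇒  (0, 0, 0, 1)
     R0 -= 2·R3  ⇒  (1, 0, 0, 0)
     R2 -= 4·R3  ⇒  (0, 0, 1, 0)

pivot columns: 0, 1, 2, 3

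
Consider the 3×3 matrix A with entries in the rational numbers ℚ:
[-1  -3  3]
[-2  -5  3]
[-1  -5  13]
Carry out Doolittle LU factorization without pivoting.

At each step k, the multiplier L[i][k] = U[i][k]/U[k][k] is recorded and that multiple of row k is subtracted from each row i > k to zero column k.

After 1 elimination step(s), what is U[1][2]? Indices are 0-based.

Step 1: pivot at (0,0) is -1.
  row1 ← row1 − (2)·row0  ⇒  L[1][0]=2, U row1=(0, 1, -3)
  row2 ← row2 − (1)·row0  ⇒  L[2][0]=1, U row2=(0, -2, 10)

U[1][2] = -3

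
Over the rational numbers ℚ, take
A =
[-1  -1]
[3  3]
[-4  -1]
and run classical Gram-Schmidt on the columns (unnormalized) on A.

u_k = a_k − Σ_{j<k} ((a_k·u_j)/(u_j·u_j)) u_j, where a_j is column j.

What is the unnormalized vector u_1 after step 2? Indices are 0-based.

u_1 = (-6/13, 18/13, 15/13)

Step 1: u_0 = a_0 = (-1, 3, -4).
Step 2: u_1 = a_1 − (7/13)·u_0 = (-6/13, 18/13, 15/13).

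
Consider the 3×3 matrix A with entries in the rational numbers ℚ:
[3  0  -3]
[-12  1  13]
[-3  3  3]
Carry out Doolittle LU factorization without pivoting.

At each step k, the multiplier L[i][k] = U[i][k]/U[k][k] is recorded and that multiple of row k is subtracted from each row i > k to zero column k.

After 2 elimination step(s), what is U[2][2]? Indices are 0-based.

U[2][2] = -3

[col 0] pivot 3
  R1 -= -4*R0 → (0, 1, 1)  (L[1][0] := -4)
  R2 -= -1*R0 → (0, 3, 0)  (L[2][0] := -1)
[col 1] pivot 1
  R2 -= 3*R1 → (0, 0, -3)  (L[2][1] := 3)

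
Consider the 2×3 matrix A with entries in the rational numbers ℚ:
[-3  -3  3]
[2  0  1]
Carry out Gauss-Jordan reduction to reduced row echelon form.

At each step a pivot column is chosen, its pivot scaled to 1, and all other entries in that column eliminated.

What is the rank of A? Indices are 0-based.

step 1: normalize row 0 (÷-3) = (1, 1, -1)
  row 1: subtract 2×row0 = (0, -2, 3)
step 2: normalize row 1 (÷-2) = (0, 1, -3/2)
  row 0: subtract 1×row1 = (1, 0, 1/2)

rank = 2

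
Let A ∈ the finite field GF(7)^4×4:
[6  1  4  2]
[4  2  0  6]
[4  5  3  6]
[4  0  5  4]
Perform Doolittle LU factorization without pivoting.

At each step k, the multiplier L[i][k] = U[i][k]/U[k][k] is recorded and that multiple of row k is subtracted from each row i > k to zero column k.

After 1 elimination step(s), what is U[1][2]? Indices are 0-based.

Step 1: pivot at (0,0) is 6.
  row1 ← row1 − (3)·row0  ⇒  L[1][0]=3, U row1=(0, 6, 2, 0)
  row2 ← row2 − (3)·row0  ⇒  L[2][0]=3, U row2=(0, 2, 5, 0)
  row3 ← row3 − (3)·row0  ⇒  L[3][0]=3, U row3=(0, 4, 0, 5)

U[1][2] = 2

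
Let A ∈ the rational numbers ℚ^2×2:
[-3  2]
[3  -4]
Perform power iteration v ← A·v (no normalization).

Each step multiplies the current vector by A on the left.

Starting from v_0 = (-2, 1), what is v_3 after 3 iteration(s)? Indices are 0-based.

v_0 = (-2, 1).
v_1 = A·v_0 = (8, -10).
v_2 = A·v_1 = (-44, 64).
v_3 = A·v_2 = (260, -388).

v_3 = (260, -388)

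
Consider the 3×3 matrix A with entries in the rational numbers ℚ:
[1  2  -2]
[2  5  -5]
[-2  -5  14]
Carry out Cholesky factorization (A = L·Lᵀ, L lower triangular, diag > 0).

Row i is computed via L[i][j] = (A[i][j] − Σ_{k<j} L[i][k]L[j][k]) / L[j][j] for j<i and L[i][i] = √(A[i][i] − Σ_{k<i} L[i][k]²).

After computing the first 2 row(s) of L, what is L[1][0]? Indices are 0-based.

Step 1: L[0][0] = √(1) = 1.
  L[1][0] = (2) / L[0][0] = 2.
Step 2: L[1][1] = √(1) = 1.

L[1][0] = 2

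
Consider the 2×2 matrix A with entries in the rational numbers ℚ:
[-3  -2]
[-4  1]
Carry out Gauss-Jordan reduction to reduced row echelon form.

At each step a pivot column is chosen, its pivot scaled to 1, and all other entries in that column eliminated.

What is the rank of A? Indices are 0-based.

rank = 2

[1] R0 /= -3  ⇒  (1, 2/3)
     R1 -= -4·R0  ⇒  (0, 11/3)
[2] R1 /= 11/3  ⇒  (0, 1)
     R0 -= 2/3·R1  ⇒  (1, 0)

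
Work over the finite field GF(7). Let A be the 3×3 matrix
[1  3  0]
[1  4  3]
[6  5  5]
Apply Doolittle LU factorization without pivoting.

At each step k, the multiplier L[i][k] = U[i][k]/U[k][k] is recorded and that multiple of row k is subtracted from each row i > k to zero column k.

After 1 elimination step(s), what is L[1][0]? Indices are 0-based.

[col 0] pivot 1
  R1 -= 1*R0 → (0, 1, 3)  (L[1][0] := 1)
  R2 -= 6*R0 → (0, 1, 5)  (L[2][0] := 6)

L[1][0] = 1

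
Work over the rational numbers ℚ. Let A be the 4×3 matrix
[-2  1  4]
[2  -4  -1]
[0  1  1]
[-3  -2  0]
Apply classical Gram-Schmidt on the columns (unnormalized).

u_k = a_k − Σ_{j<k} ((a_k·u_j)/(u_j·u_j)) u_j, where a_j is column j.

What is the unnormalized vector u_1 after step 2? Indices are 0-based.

Step 1: u_0 = a_0 = (-2, 2, 0, -3).
Step 2: u_1 = a_1 − (-4/17)·u_0 = (9/17, -60/17, 1, -46/17).

u_1 = (9/17, -60/17, 1, -46/17)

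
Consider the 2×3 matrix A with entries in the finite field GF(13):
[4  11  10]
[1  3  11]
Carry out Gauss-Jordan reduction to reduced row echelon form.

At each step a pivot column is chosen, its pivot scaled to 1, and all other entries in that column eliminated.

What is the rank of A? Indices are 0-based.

rank = 2

step 1: normalize row 0 (÷4) = (1, 6, 9)
  row 1: subtract 1×row0 = (0, 10, 2)
step 2: normalize row 1 (÷10) = (0, 1, 8)
  row 0: subtract 6×row1 = (1, 0, 0)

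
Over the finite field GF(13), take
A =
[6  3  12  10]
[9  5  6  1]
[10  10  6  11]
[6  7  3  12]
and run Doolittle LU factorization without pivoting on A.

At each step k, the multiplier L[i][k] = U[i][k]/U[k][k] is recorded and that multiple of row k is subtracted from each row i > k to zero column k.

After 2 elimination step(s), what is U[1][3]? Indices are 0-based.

k=0: U[0][0]=6
  eliminate (1,0): mult=8, new row 1: (0, 7, 1, 12); set L[1][0]=8
  eliminate (2,0): mult=6, new row 2: (0, 5, 12, 3); set L[2][0]=6
  eliminate (3,0): mult=1, new row 3: (0, 4, 4, 2); set L[3][0]=1
k=1: U[1][1]=7
  eliminate (2,1): mult=10, new row 2: (0, 0, 2, 0); set L[2][1]=10
  eliminate (3,1): mult=8, new row 3: (0, 0, 9, 10); set L[3][1]=8

U[1][3] = 12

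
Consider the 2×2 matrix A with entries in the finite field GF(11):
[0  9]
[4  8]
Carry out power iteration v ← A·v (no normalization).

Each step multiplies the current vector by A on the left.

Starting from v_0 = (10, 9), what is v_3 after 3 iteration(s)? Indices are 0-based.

v_3 = (2, 9)

v_0 = (10, 9).
v_1 = A·v_0 = (4, 2).
v_2 = A·v_1 = (7, 10).
v_3 = A·v_2 = (2, 9).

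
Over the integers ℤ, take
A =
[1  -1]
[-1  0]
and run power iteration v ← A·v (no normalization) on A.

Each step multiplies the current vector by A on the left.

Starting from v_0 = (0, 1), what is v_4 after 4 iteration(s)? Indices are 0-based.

v_0 = (0, 1).
v_1 = A·v_0 = (-1, 0).
v_2 = A·v_1 = (-1, 1).
v_3 = A·v_2 = (-2, 1).
v_4 = A·v_3 = (-3, 2).

v_4 = (-3, 2)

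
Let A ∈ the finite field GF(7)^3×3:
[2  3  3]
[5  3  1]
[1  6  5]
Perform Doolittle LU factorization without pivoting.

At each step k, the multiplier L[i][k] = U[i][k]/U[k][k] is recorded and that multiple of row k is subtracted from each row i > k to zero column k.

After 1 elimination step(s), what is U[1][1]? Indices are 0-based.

Step 1: pivot at (0,0) is 2.
  row1 ← row1 − (6)·row0  ⇒  L[1][0]=6, U row1=(0, 6, 4)
  row2 ← row2 − (4)·row0  ⇒  L[2][0]=4, U row2=(0, 1, 0)

U[1][1] = 6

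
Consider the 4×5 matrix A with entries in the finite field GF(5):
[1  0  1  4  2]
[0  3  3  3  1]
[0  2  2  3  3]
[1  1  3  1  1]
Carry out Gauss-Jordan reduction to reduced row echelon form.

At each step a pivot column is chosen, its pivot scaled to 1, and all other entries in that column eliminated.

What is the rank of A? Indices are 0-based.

rank = 4

pivot(0,0)=1: scale R0 → (1, 0, 1, 4, 2)
  clear (3,0): R3 −= (1)R0 → (0, 1, 2, 2, 4)
pivot(1,1)=3: scale R1 → (0, 1, 1, 1, 2)
  clear (2,1): R2 −= (2)R1 → (0, 0, 0, 1, 4)
  clear (3,1): R3 −= (1)R1 → (0, 0, 1, 1, 2)
pivot(2,2): swap R2↔R3
pivot(2,2)=1: scale R2 → (0, 0, 1, 1, 2)
  clear (0,2): R0 −= (1)R2 → (1, 0, 0, 3, 0)
  clear (1,2): R1 −= (1)R2 → (0, 1, 0, 0, 0)
pivot(3,3)=1: scale R3 → (0, 0, 0, 1, 4)
  clear (0,3): R0 −= (3)R3 → (1, 0, 0, 0, 3)
  clear (2,3): R2 −= (1)R3 → (0, 0, 1, 0, 3)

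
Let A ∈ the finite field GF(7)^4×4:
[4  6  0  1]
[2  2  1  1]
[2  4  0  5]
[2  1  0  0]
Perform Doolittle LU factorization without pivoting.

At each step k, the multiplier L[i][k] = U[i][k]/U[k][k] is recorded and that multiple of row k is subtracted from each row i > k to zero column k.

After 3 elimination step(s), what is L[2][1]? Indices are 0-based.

L[2][1] = 6

Step 1: pivot at (0,0) is 4.
  row1 ← row1 − (4)·row0  ⇒  L[1][0]=4, U row1=(0, 6, 1, 4)
  row2 ← row2 − (4)·row0  ⇒  L[2][0]=4, U row2=(0, 1, 0, 1)
  row3 ← row3 − (4)·row0  ⇒  L[3][0]=4, U row3=(0, 5, 0, 3)
Step 2: pivot at (1,1) is 6.
  row2 ← row2 − (6)·row1  ⇒  L[2][1]=6, U row2=(0, 0, 1, 5)
  row3 ← row3 − (2)·row1  ⇒  L[3][1]=2, U row3=(0, 0, 5, 2)
Step 3: pivot at (2,2) is 1.
  row3 ← row3 − (5)·row2  ⇒  L[3][2]=5, U row3=(0, 0, 0, 5)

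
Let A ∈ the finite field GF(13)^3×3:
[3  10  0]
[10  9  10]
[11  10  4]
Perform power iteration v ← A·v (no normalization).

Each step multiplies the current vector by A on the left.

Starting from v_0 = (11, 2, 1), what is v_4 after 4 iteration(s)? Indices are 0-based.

v_0 = (11, 2, 1).
v_1 = A·v_0 = (1, 8, 2).
v_2 = A·v_1 = (5, 11, 8).
v_3 = A·v_2 = (8, 8, 2).
v_4 = A·v_3 = (0, 3, 7).

v_4 = (0, 3, 7)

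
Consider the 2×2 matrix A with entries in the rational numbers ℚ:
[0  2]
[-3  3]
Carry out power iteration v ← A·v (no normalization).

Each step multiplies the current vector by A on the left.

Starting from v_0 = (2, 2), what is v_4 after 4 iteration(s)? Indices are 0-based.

v_0 = (2, 2).
v_1 = A·v_0 = (4, 0).
v_2 = A·v_1 = (0, -12).
v_3 = A·v_2 = (-24, -36).
v_4 = A·v_3 = (-72, -36).

v_4 = (-72, -36)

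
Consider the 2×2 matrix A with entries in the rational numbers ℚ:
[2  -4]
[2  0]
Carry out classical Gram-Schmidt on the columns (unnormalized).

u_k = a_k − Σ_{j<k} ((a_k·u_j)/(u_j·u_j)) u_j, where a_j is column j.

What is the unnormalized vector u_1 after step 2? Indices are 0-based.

Step 1: u_0 = a_0 = (2, 2).
Step 2: u_1 = a_1 − (-1)·u_0 = (-2, 2).

u_1 = (-2, 2)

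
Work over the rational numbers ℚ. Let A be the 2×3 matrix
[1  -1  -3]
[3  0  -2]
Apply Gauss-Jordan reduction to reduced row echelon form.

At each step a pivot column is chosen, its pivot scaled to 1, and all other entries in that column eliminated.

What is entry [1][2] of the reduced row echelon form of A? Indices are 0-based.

pivot(0,0)=1: scale R0 → (1, -1, -3)
  clear (1,0): R1 −= (3)R0 → (0, 3, 7)
pivot(1,1)=3: scale R1 → (0, 1, 7/3)
  clear (0,1): R0 −= (-1)R1 → (1, 0, -2/3)

M[1][2] = 7/3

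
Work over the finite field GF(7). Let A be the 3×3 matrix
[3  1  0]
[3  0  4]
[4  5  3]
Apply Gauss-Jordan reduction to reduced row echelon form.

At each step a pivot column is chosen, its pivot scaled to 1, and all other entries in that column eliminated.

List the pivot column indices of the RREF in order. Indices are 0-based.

pivot columns: 0, 1, 2

step 1: normalize row 0 (÷3) = (1, 5, 0)
  row 1: subtract 3×row0 = (0, 6, 4)
  row 2: subtract 4×row0 = (0, 6, 3)
step 2: normalize row 1 (÷6) = (0, 1, 3)
  row 0: subtract 5×row1 = (1, 0, 6)
  row 2: subtract 6×row1 = (0, 0, 6)
step 3: normalize row 2 (÷6) = (0, 0, 1)
  row 0: subtract 6×row2 = (1, 0, 0)
  row 1: subtract 3×row2 = (0, 1, 0)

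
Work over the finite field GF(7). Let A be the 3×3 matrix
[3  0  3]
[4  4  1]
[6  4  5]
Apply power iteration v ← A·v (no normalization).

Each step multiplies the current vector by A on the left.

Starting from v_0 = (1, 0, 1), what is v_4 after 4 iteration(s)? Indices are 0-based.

v_4 = (4, 6, 3)

v_0 = (1, 0, 1).
v_1 = A·v_0 = (6, 5, 4).
v_2 = A·v_1 = (2, 6, 6).
v_3 = A·v_2 = (3, 3, 3).
v_4 = A·v_3 = (4, 6, 3).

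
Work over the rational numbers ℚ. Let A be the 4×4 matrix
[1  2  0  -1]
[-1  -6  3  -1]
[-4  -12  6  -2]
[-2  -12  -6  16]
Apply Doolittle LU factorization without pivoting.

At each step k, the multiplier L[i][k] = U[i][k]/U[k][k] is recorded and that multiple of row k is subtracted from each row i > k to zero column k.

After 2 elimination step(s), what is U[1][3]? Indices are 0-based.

U[1][3] = -2

Step 1: pivot at (0,0) is 1.
  row1 ← row1 − (-1)·row0  ⇒  L[1][0]=-1, U row1=(0, -4, 3, -2)
  row2 ← row2 − (-4)·row0  ⇒  L[2][0]=-4, U row2=(0, -4, 6, -6)
  row3 ← row3 − (-2)·row0  ⇒  L[3][0]=-2, U row3=(0, -8, -6, 14)
Step 2: pivot at (1,1) is -4.
  row2 ← row2 − (1)·row1  ⇒  L[2][1]=1, U row2=(0, 0, 3, -4)
  row3 ← row3 − (2)·row1  ⇒  L[3][1]=2, U row3=(0, 0, -12, 18)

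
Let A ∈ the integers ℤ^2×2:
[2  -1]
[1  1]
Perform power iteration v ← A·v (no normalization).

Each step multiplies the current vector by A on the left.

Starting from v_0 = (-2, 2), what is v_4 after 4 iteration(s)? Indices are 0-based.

v_0 = (-2, 2).
v_1 = A·v_0 = (-6, 0).
v_2 = A·v_1 = (-12, -6).
v_3 = A·v_2 = (-18, -18).
v_4 = A·v_3 = (-18, -36).

v_4 = (-18, -36)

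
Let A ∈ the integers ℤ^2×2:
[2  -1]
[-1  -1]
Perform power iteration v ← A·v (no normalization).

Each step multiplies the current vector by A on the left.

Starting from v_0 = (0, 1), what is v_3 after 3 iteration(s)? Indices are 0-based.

v_3 = (-4, -1)

v_0 = (0, 1).
v_1 = A·v_0 = (-1, -1).
v_2 = A·v_1 = (-1, 2).
v_3 = A·v_2 = (-4, -1).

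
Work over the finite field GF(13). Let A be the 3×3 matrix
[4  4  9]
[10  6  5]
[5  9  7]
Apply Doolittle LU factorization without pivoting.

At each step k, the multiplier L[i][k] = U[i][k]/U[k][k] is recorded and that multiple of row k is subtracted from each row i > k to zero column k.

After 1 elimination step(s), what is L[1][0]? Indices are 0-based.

Step 1: pivot at (0,0) is 4.
  row1 ← row1 − (9)·row0  ⇒  L[1][0]=9, U row1=(0, 9, 2)
  row2 ← row2 − (11)·row0  ⇒  L[2][0]=11, U row2=(0, 4, 12)

L[1][0] = 9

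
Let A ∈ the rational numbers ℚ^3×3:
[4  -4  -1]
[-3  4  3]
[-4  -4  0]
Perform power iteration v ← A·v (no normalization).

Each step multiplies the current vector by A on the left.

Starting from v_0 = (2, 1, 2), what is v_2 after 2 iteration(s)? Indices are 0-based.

v_0 = (2, 1, 2).
v_1 = A·v_0 = (2, 4, -12).
v_2 = A·v_1 = (4, -26, -24).

v_2 = (4, -26, -24)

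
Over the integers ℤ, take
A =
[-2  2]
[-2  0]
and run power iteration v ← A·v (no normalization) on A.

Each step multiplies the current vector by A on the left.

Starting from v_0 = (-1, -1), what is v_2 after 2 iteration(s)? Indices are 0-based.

v_0 = (-1, -1).
v_1 = A·v_0 = (0, 2).
v_2 = A·v_1 = (4, 0).

v_2 = (4, 0)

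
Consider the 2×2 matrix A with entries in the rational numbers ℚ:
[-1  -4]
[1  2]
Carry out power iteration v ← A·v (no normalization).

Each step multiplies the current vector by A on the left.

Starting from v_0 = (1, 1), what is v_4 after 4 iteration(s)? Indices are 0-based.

v_4 = (17, -7)

v_0 = (1, 1).
v_1 = A·v_0 = (-5, 3).
v_2 = A·v_1 = (-7, 1).
v_3 = A·v_2 = (3, -5).
v_4 = A·v_3 = (17, -7).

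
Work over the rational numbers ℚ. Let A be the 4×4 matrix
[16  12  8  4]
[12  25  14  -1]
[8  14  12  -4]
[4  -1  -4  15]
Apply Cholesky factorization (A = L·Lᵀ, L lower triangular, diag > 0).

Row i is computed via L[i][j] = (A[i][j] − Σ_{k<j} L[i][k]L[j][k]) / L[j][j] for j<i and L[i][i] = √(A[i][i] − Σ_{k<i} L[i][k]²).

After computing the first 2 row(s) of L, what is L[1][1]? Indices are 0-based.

Step 1: L[0][0] = √(16) = 4.
  L[1][0] = (12) / L[0][0] = 3.
Step 2: L[1][1] = √(16) = 4.

L[1][1] = 4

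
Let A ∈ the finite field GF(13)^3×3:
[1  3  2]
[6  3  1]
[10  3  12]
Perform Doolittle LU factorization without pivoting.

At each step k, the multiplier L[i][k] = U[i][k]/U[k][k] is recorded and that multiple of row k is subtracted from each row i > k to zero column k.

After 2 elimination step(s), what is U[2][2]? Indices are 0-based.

Step 1: pivot at (0,0) is 1.
  row1 ← row1 − (6)·row0  ⇒  L[1][0]=6, U row1=(0, 11, 2)
  row2 ← row2 − (10)·row0  ⇒  L[2][0]=10, U row2=(0, 12, 5)
Step 2: pivot at (1,1) is 11.
  row2 ← row2 − (7)·row1  ⇒  L[2][1]=7, U row2=(0, 0, 4)

U[2][2] = 4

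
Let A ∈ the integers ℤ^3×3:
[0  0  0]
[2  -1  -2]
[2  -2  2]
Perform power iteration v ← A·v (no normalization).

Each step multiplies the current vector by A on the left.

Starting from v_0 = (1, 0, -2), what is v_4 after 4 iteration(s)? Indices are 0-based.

v_4 = (0, 22, -124)

v_0 = (1, 0, -2).
v_1 = A·v_0 = (0, 6, -2).
v_2 = A·v_1 = (0, -2, -16).
v_3 = A·v_2 = (0, 34, -28).
v_4 = A·v_3 = (0, 22, -124).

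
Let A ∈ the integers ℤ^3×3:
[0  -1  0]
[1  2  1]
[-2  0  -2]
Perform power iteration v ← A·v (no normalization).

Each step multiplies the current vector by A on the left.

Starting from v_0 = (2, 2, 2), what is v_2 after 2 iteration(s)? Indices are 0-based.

v_0 = (2, 2, 2).
v_1 = A·v_0 = (-2, 8, -8).
v_2 = A·v_1 = (-8, 6, 20).

v_2 = (-8, 6, 20)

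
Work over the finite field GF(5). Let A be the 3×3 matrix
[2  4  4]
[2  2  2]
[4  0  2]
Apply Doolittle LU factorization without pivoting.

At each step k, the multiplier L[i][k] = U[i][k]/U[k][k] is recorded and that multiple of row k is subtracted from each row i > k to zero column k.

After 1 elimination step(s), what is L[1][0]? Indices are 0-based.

L[1][0] = 1

Step 1: pivot at (0,0) is 2.
  row1 ← row1 − (1)·row0  ⇒  L[1][0]=1, U row1=(0, 3, 3)
  row2 ← row2 − (2)·row0  ⇒  L[2][0]=2, U row2=(0, 2, 4)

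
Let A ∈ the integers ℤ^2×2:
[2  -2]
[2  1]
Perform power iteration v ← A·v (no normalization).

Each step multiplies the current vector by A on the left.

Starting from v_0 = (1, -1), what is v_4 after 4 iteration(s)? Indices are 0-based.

v_0 = (1, -1).
v_1 = A·v_0 = (4, 1).
v_2 = A·v_1 = (6, 9).
v_3 = A·v_2 = (-6, 21).
v_4 = A·v_3 = (-54, 9).

v_4 = (-54, 9)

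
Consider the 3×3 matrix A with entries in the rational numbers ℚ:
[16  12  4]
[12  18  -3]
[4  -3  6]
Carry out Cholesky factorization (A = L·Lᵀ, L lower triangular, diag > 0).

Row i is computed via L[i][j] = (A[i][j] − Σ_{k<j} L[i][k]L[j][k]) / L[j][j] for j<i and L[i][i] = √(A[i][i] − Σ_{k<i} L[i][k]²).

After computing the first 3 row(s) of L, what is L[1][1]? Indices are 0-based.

L[1][1] = 3

Step 1: L[0][0] = √(16) = 4.
  L[1][0] = (12) / L[0][0] = 3.
Step 2: L[1][1] = √(9) = 3.
  L[2][0] = (4) / L[0][0] = 1.
  L[2][1] = (-6) / L[1][1] = -2.
Step 3: L[2][2] = √(1) = 1.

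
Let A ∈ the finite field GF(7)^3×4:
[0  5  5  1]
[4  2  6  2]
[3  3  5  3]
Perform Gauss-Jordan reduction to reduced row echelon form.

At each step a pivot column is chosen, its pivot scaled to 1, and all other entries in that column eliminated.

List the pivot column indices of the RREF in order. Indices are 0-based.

pivot columns: 0, 1, 2

[1] R0 <-> R1
[1] R0 /= 4  ⇒  (1, 4, 5, 4)
     R2 -= 3·R0  ⇒  (0, 5, 4, 5)
[2] R1 /= 5  ⇒  (0, 1, 1, 3)
     R0 -= 4·R1  ⇒  (1, 0, 1, 6)
     R2 -= 5·R1  ⇒  (0, 0, 6, 4)
[3] R2 /= 6  ⇒  (0, 0, 1, 3)
     R0 -= 1·R2  ⇒  (1, 0, 0, 3)
     R1 -= 1·R2  ⇒  (0, 1, 0, 0)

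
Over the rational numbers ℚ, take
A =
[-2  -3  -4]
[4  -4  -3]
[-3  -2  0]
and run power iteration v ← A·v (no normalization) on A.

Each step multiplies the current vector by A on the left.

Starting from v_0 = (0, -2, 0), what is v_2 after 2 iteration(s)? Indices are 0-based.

v_0 = (0, -2, 0).
v_1 = A·v_0 = (6, 8, 4).
v_2 = A·v_1 = (-52, -20, -34).

v_2 = (-52, -20, -34)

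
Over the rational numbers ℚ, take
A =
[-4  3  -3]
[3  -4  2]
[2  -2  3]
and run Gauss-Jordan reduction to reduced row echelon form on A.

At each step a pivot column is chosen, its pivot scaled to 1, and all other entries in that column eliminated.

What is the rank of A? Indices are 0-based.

pivot(0,0)=-4: scale R0 → (1, -3/4, 3/4)
  clear (1,0): R1 −= (3)R0 → (0, -7/4, -1/4)
  clear (2,0): R2 −= (2)R0 → (0, -1/2, 3/2)
pivot(1,1)=-7/4: scale R1 → (0, 1, 1/7)
  clear (0,1): R0 −= (-3/4)R1 → (1, 0, 6/7)
  clear (2,1): R2 −= (-1/2)R1 → (0, 0, 11/7)
pivot(2,2)=11/7: scale R2 → (0, 0, 1)
  clear (0,2): R0 −= (6/7)R2 → (1, 0, 0)
  clear (1,2): R1 −= (1/7)R2 → (0, 1, 0)

rank = 3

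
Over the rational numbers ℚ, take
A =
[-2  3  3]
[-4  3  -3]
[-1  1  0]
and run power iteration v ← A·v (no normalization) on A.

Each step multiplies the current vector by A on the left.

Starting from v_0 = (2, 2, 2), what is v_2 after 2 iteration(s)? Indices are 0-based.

v_2 = (-40, -56, -16)

v_0 = (2, 2, 2).
v_1 = A·v_0 = (8, -8, 0).
v_2 = A·v_1 = (-40, -56, -16).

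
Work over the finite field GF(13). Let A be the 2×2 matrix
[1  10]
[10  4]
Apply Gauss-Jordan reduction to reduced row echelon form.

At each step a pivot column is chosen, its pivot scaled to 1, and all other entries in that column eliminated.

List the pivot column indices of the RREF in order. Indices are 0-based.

step 1: normalize row 0 (÷1) = (1, 10)
  row 1: subtract 10×row0 = (0, 8)
step 2: normalize row 1 (÷8) = (0, 1)
  row 0: subtract 10×row1 = (1, 0)

pivot columns: 0, 1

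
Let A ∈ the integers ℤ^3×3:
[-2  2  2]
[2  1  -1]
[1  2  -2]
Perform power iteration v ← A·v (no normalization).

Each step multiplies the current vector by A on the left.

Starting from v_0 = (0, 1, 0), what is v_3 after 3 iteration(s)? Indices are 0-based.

v_0 = (0, 1, 0).
v_1 = A·v_0 = (2, 1, 2).
v_2 = A·v_1 = (2, 3, 0).
v_3 = A·v_2 = (2, 7, 8).

v_3 = (2, 7, 8)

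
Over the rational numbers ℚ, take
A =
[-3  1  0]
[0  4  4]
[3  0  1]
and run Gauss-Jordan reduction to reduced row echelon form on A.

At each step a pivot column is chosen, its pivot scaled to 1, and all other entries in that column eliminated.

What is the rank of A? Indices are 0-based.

pivot(0,0)=-3: scale R0 → (1, -1/3, 0)
  clear (2,0): R2 −= (3)R0 → (0, 1, 1)
pivot(1,1)=4: scale R1 → (0, 1, 1)
  clear (0,1): R0 −= (-1/3)R1 → (1, 0, 1/3)
  clear (2,1): R2 −= (1)R1 → (0, 0, 0)
col 2: no nonzero at/below row 2; advance.

rank = 2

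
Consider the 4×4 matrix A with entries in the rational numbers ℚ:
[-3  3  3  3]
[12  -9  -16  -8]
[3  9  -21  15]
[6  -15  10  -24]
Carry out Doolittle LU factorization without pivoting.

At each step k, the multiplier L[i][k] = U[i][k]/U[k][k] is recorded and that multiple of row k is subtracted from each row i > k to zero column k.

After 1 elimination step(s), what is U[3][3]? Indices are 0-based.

U[3][3] = -18

k=0: U[0][0]=-3
  eliminate (1,0): mult=-4, new row 1: (0, 3, -4, 4); set L[1][0]=-4
  eliminate (2,0): mult=-1, new row 2: (0, 12, -18, 18); set L[2][0]=-1
  eliminate (3,0): mult=-2, new row 3: (0, -9, 16, -18); set L[3][0]=-2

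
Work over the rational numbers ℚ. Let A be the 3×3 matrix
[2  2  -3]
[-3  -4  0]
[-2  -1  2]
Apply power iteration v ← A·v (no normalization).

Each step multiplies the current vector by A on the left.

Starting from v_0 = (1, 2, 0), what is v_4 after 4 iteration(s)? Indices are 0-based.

v_0 = (1, 2, 0).
v_1 = A·v_0 = (6, -11, -4).
v_2 = A·v_1 = (2, 26, -9).
v_3 = A·v_2 = (83, -110, -48).
v_4 = A·v_3 = (90, 191, -152).

v_4 = (90, 191, -152)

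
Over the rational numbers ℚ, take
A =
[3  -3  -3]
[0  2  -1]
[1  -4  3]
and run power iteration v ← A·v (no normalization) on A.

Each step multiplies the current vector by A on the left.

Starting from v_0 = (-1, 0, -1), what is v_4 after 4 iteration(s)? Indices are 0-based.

v_4 = (276, 119, -244)

v_0 = (-1, 0, -1).
v_1 = A·v_0 = (0, 1, -4).
v_2 = A·v_1 = (9, 6, -16).
v_3 = A·v_2 = (57, 28, -63).
v_4 = A·v_3 = (276, 119, -244).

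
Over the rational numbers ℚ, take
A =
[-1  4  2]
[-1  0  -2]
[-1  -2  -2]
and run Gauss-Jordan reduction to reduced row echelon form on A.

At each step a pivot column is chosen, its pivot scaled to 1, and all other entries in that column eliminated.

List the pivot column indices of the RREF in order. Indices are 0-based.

pivot columns: 0, 1, 2

pivot(0,0)=-1: scale R0 → (1, -4, -2)
  clear (1,0): R1 −= (-1)R0 → (0, -4, -4)
  clear (2,0): R2 −= (-1)R0 → (0, -6, -4)
pivot(1,1)=-4: scale R1 → (0, 1, 1)
  clear (0,1): R0 −= (-4)R1 → (1, 0, 2)
  clear (2,1): R2 −= (-6)R1 → (0, 0, 2)
pivot(2,2)=2: scale R2 → (0, 0, 1)
  clear (0,2): R0 −= (2)R2 → (1, 0, 0)
  clear (1,2): R1 −= (1)R2 → (0, 1, 0)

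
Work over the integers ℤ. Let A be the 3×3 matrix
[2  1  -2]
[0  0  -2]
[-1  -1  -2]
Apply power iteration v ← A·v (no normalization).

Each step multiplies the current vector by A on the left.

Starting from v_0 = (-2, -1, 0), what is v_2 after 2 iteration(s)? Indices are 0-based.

v_0 = (-2, -1, 0).
v_1 = A·v_0 = (-5, 0, 3).
v_2 = A·v_1 = (-16, -6, -1).

v_2 = (-16, -6, -1)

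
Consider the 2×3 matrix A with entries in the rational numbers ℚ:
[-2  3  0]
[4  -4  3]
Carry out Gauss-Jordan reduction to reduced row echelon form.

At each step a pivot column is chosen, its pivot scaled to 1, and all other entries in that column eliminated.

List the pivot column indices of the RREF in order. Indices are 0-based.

pivot columns: 0, 1

[1] R0 /= -2  ⇒  (1, -3/2, 0)
     R1 -= 4·R0  ⇒  (0, 2, 3)
[2] R1 /= 2  ⇒  (0, 1, 3/2)
     R0 -= -3/2·R1  ⇒  (1, 0, 9/4)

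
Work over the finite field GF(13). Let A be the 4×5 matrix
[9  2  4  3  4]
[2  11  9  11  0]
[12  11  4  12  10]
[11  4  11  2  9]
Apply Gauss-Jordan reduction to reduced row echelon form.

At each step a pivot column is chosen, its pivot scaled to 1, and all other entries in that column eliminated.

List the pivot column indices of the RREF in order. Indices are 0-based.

step 1: normalize row 0 (÷9) = (1, 6, 12, 9, 12)
  row 1: subtract 2×row0 = (0, 12, 11, 6, 2)
  row 2: subtract 12×row0 = (0, 4, 3, 8, 9)
  row 3: subtract 11×row0 = (0, 3, 9, 7, 7)
step 2: normalize row 1 (÷12) = (0, 1, 2, 7, 11)
  row 0: subtract 6×row1 = (1, 0, 0, 6, 11)
  row 2: subtract 4×row1 = (0, 0, 8, 6, 4)
  row 3: subtract 3×row1 = (0, 0, 3, 12, 0)
step 3: normalize row 2 (÷8) = (0, 0, 1, 4, 7)
  row 1: subtract 2×row2 = (0, 1, 0, 12, 10)
  row 3: subtract 3×row2 = (0, 0, 0, 0, 5)
skip col 3 (zero from row 3)
step 4: normalize row 3 (÷5) = (0, 0, 0, 0, 1)
  row 0: subtract 11×row3 = (1, 0, 0, 6, 0)
  row 1: subtract 10×row3 = (0, 1, 0, 12, 0)
  row 2: subtract 7×row3 = (0, 0, 1, 4, 0)

pivot columns: 0, 1, 2, 4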